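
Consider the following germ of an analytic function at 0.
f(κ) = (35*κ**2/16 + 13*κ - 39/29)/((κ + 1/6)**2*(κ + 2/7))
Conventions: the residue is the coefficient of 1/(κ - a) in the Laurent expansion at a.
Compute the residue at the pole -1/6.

At the order-2 pole -1/6 set g(κ) = (κ - (-1/6))^2*f(κ) = (35*κ**2/16 + 13*κ - 39/29)/(κ + 2/7).
Order-2 pole: residue = g'(a); g'(-1/6) = 4020079/11600, so the residue is 4020079/11600.

The residue is 4020079/11600.


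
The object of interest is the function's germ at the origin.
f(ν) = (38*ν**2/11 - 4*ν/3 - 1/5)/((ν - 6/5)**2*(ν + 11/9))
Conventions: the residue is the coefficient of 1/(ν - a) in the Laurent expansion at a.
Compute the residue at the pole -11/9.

The residue is 13345/11881.

At the order-1 pole -11/9 set g(ν) = (ν - (-11/9))*f(ν) = (38*ν**2/11 - 4*ν/3 - 1/5)/(ν - 6/5)**2.
Simple pole: residue = g(a) at a = -11/9, which is 13345/11881.


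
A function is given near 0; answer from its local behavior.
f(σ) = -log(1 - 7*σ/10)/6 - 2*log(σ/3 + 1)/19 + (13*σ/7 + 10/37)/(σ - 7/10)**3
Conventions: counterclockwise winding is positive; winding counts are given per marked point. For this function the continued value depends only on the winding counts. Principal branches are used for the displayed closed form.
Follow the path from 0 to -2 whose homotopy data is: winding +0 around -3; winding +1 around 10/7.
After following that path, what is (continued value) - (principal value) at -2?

Continued minus principal equals -(1/3)*pi*i.

The rational part is single-valued and drops out of the difference; each branch term changes only by its own monodromy.
(-1/6)*log(1 - σ/(10/7)): each positive loop around 10/7 adds 2*pi*i to the log, so winding +1 contributes (-1/6)*(1)*2*pi*i = -(1/3)*pi*i.
(-2/19)*log(1 - σ/(-3)): winding 0 around -3, so this term returns to its principal value, contribution 0.
Summing the contributions at σ = -2 gives -(1/3)*pi*i.


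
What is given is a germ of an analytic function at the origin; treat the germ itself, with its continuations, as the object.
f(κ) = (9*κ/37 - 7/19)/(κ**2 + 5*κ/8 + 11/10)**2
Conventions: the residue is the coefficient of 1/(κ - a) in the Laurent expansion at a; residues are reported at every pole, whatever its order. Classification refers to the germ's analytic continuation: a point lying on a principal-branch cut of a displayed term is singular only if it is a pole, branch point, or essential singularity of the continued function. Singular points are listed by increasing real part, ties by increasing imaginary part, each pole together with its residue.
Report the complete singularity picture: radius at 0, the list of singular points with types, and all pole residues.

Radius of convergence at 0: (1/10)*sqrt(110).
At (-5/16) - ((1/80)*sqrt(6415))*i: a pole of order 2; residue -((1599680/1157200567)*sqrt(6415))*i.
At (-5/16) + ((1/80)*sqrt(6415))*i: a pole of order 2; residue ((1599680/1157200567)*sqrt(6415))*i.

Denominator factor (κ**2 + 5*κ/8 + 11/10)^2: discriminant -1283/320, complex-conjugate roots (-5/16) + ((1/80)*sqrt(6415))*i and (-5/16) - ((1/80)*sqrt(6415))*i; poles of order 2, moduli (1/10)*sqrt(110) and (1/10)*sqrt(110).
The radius of convergence is the smallest modulus among the singular points: (1/10)*sqrt(110).
The factor κ**2 + 5*κ/8 + 11/10 splits as (κ - a)(κ - a') with a = (-5/16) - ((1/80)*sqrt(6415))*i, a' = (-5/16) + ((1/80)*sqrt(6415))*i. At the order-2 pole a set g(κ) = (κ - a)^2*f(κ) = [9*κ/37 - 7/19] / (κ - a')^2.
Order-2 pole: residue = g'(a); g'((-5/16) - ((1/80)*sqrt(6415))*i) = -((1599680/1157200567)*sqrt(6415))*i, so the residue is -((1599680/1157200567)*sqrt(6415))*i.
The factor κ**2 + 5*κ/8 + 11/10 splits as (κ - a)(κ - a') with a = (-5/16) + ((1/80)*sqrt(6415))*i, a' = (-5/16) - ((1/80)*sqrt(6415))*i. At the order-2 pole a set g(κ) = (κ - a)^2*f(κ) = [9*κ/37 - 7/19] / (κ - a')^2.
Order-2 pole: residue = g'(a); g'((-5/16) + ((1/80)*sqrt(6415))*i) = ((1599680/1157200567)*sqrt(6415))*i, so the residue is ((1599680/1157200567)*sqrt(6415))*i.
List the singular points by increasing real part (a conjugate pair: the negative imaginary part first).


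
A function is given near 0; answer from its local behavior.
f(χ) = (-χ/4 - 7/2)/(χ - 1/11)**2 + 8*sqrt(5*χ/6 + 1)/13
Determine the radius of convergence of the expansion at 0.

Denominator factor (χ - 1/11)^2: pole of order 2 at 1/11, modulus 1/11.
Branch term (8/13)*sqrt(1 - χ/(-6/5)): its argument vanishes at χ = -6/5, a square-root branch point, modulus 6/5.
The radius of convergence is the smallest modulus among the singular points: 1/11.

The radius of convergence is 1/11.


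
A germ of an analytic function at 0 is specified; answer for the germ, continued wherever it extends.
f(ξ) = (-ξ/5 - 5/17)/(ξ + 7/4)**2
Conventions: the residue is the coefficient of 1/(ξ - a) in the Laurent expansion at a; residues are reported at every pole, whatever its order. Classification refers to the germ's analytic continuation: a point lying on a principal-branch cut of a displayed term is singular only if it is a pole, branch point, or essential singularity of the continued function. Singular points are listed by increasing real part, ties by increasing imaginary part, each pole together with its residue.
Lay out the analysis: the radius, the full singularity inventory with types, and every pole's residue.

Radius of convergence at 0: 7/4.
At -7/4: a pole of order 2; residue -1/5.

Denominator factor (ξ + 7/4)^2: pole of order 2 at -7/4, modulus 7/4.
The radius of convergence is the smallest modulus among the singular points: 7/4.
At the order-2 pole -7/4 set g(ξ) = (ξ - (-7/4))^2*f(ξ) = -ξ/5 - 5/17.
Order-2 pole: residue = g'(a); g'(-7/4) = -1/5, so the residue is -1/5.


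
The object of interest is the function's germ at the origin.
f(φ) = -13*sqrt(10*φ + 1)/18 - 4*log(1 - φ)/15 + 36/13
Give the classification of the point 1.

The point is a logarithmic branch point.

The term (-4/15)*log(1 - φ/(1)) has argument 1 - 1/(1) = 0 at 1: a logarithmic (infinitely-sheeted) branch point; the remaining terms are analytic or single-valued there.


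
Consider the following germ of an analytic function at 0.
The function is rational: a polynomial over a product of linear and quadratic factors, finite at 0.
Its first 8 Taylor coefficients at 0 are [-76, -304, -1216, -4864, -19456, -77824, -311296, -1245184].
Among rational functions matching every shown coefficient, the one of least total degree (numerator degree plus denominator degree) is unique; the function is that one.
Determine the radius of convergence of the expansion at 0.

No rational of total degree below 1 reproduces all 8 coefficients; solving the [0/1] Pade equations on them gives f(d) = 19/(d - 1/4), whose expansion matches every shown term.
Denominator factor (d - 1/4): pole of order 1 at 1/4, modulus 1/4.
The radius of convergence is the smallest modulus among the singular points: 1/4.

The radius of convergence is 1/4.


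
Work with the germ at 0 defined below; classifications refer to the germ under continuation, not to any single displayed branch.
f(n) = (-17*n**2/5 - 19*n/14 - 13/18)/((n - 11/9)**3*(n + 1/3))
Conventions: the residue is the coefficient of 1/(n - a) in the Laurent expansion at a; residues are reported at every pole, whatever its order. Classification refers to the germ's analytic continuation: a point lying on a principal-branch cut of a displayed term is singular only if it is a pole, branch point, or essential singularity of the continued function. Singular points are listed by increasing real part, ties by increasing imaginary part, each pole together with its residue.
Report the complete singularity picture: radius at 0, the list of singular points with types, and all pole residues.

Denominator factor (n + 1/3): pole of order 1 at -1/3, modulus 1/3.
Denominator factor (n - 11/9)^3: pole of order 3 at 11/9, modulus 11/9.
The radius of convergence is the smallest modulus among the singular points: 1/3.
At the order-1 pole -1/3 set g(n) = (n - (-1/3))*f(n) = (-17*n**2/5 - 19*n/14 - 13/18)/(n - 11/9)**3.
Simple pole: residue = g(a) at a = -1/3, which is 4131/24010.
At the order-3 pole 11/9 set g(n) = (n - (11/9))^3*f(n) = (-17*n**2/5 - 19*n/14 - 13/18)/(n + 1/3).
Order-3 pole: residue = g''(a)/2; g''(11/9) = -4131/12005, so the residue is -4131/24010.
List the singular points by increasing real part (a conjugate pair: the negative imaginary part first).

Radius of convergence at 0: 1/3.
At -1/3: a pole of order 1; residue 4131/24010.
At 11/9: a pole of order 3; residue -4131/24010.


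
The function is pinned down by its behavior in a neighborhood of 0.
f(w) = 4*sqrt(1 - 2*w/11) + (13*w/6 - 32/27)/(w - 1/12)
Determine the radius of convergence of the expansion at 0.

The radius of convergence is 1/12.

Denominator factor (w - 1/12): pole of order 1 at 1/12, modulus 1/12.
Branch term (4)*sqrt(1 - w/(11/2)): its argument vanishes at w = 11/2, a square-root branch point, modulus 11/2.
The radius of convergence is the smallest modulus among the singular points: 1/12.


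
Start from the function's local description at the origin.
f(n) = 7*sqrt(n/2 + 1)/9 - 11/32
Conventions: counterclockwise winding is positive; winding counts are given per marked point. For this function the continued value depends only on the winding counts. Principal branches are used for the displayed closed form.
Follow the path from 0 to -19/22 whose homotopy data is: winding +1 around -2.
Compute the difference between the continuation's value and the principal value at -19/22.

The rational part is single-valued and drops out of the difference; each branch term changes only by its own monodromy.
(7/9)*sqrt(1 - n/(-2)): winding +1 is odd, the square root flips sign, contributing -2*(7/9)*sqrt(1 - (-19/22)/(-2)) = -2*(7/9)*sqrt(25/44) = -(35/99)*sqrt(11).
Summing the contributions at n = -19/22 gives -(35/99)*sqrt(11).

Continued minus principal equals -(35/99)*sqrt(11).


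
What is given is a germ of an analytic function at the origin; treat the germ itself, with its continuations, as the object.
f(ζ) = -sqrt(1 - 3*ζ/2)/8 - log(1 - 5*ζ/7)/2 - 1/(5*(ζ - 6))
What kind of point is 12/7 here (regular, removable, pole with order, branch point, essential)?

Denominator factors: ζ - 6 = -30/7 at ζ = 12/7 — none vanishes.
Branch term log(1 - ζ/(7/5)): argument at 12/7 is -11/49, nonzero, so 12/7 is not its branch point (a point on a principal cut is still regular for the continued germ).
Branch term sqrt(1 - ζ/(2/3)): argument at 12/7 is -11/7, nonzero, so 12/7 is not its branch point (a point on a principal cut is still regular for the continued germ).
So the germ continues analytically to 12/7.

The point is a regular point.


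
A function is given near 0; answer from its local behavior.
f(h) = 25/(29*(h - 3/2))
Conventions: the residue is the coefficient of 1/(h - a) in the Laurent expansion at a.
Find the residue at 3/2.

The residue is 25/29.

At the order-1 pole 3/2 set g(h) = (h - (3/2))*f(h) = 25/29.
Simple pole: residue = g(a) at a = 3/2, which is 25/29.


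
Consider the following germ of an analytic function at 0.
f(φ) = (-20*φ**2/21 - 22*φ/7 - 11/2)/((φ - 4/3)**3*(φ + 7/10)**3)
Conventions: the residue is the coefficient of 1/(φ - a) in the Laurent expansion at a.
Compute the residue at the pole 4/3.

The residue is -6391620000/5912174107.

At the order-3 pole 4/3 set g(φ) = (φ - (4/3))^3*f(φ) = (-20*φ**2/21 - 22*φ/7 - 11/2)/(φ + 7/10)**3.
Order-3 pole: residue = g''(a)/2; g''(4/3) = -12783240000/5912174107, so the residue is -6391620000/5912174107.


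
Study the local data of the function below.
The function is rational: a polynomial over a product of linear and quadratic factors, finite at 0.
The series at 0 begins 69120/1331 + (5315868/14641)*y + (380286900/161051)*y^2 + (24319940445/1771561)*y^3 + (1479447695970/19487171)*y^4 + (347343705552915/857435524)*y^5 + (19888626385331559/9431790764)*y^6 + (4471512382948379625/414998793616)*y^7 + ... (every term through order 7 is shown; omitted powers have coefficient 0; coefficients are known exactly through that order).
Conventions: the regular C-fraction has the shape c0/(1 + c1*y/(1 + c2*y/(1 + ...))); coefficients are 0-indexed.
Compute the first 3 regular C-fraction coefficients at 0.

Taylor coefficients (read off): a_0 = 69120/1331, a_1 = 5315868/14641, a_2 = 380286900/161051.
c0 = a_0 = 69120/1331. Peel one level at a time: if S = 1 + c*y/S' with S'(0) = 1, then c is the y-coefficient of S and S' = c*y/(S - 1).
S_1 = c0/f = 1 + (-49221/7040)*y + (169154841/49561600)*y^2 + ...; c1 = -49221/7040.
S_2 = c1*y/(S_1 - 1) = 1 + (56384947/115505280)*y + ...; c2 = 56384947/115505280.

The regular C-fraction coefficients are [69120/1331, -49221/7040, 56384947/115505280].


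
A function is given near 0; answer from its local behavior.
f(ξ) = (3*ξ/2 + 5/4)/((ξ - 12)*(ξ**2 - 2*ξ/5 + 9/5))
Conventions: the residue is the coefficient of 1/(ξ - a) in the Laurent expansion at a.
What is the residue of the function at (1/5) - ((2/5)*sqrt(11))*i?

The factor ξ**2 - 2*ξ/5 + 9/5 splits as (ξ - a)(ξ - a') with a = (1/5) - ((2/5)*sqrt(11))*i, a' = (1/5) + ((2/5)*sqrt(11))*i. At the order-1 pole a set g(ξ) = (ξ - a)*f(ξ) = [(3*ξ/2 + 5/4)/(ξ - 12)] / (ξ - a').
Simple pole: residue = g(a) at a = (1/5) - ((2/5)*sqrt(11))*i, which is (-77/1128) - ((313/24816)*sqrt(11))*i.

The residue is (-77/1128) - ((313/24816)*sqrt(11))*i.


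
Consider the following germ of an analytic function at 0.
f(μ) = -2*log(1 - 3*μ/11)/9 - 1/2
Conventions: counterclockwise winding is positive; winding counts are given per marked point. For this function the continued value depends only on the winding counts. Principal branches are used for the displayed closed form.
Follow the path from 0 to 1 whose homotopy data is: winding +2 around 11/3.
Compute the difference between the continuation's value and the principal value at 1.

The rational part is single-valued and drops out of the difference; each branch term changes only by its own monodromy.
(-2/9)*log(1 - μ/(11/3)): each positive loop around 11/3 adds 2*pi*i to the log, so winding +2 contributes (-2/9)*(2)*2*pi*i = -(8/9)*pi*i.
Summing the contributions at μ = 1 gives -(8/9)*pi*i.

Continued minus principal equals -(8/9)*pi*i.


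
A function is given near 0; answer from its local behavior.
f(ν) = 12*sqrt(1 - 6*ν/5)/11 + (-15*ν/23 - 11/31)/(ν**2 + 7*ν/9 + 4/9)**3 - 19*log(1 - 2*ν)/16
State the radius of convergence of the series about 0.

The radius of convergence is 1/2.

Denominator factor (ν**2 + 7*ν/9 + 4/9)^3: discriminant -95/81, complex-conjugate roots (-7/18) + ((1/18)*sqrt(95))*i and (-7/18) - ((1/18)*sqrt(95))*i; poles of order 3, moduli 2/3 and 2/3.
Branch term (12/11)*sqrt(1 - ν/(5/6)): its argument vanishes at ν = 5/6, a square-root branch point, modulus 5/6.
Branch term (-19/16)*log(1 - ν/(1/2)): its argument vanishes at ν = 1/2, a logarithmic branch point, modulus 1/2.
The radius of convergence is the smallest modulus among the singular points: 1/2.


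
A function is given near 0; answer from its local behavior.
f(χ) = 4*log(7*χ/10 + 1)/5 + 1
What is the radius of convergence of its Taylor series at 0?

Branch term (4/5)*log(1 - χ/(-10/7)): its argument vanishes at χ = -10/7, a logarithmic branch point, modulus 10/7.
The radius of convergence is the smallest modulus among the singular points: 10/7.

The radius of convergence is 10/7.


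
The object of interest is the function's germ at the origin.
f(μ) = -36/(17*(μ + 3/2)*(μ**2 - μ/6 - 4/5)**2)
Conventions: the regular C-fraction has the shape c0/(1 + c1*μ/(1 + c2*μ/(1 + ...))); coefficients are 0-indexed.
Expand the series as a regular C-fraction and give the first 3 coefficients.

The regular C-fraction coefficients are [-75/34, 13/12, 1255/624].

Taylor coefficients (expand at 0): a_0 = -75/34, a_1 = 325/136, a_2 = -48275/6528.
c0 = a_0 = -75/34. Peel one level at a time: if S = 1 + c*μ/S' with S'(0) = 1, then c is the μ-coefficient of S and S' = c*μ/(S - 1).
S_1 = c0/f = 1 + (13/12)*μ + (-1255/576)*μ^2 + ...; c1 = 13/12.
S_2 = c1*μ/(S_1 - 1) = 1 + (1255/624)*μ + ...; c2 = 1255/624.


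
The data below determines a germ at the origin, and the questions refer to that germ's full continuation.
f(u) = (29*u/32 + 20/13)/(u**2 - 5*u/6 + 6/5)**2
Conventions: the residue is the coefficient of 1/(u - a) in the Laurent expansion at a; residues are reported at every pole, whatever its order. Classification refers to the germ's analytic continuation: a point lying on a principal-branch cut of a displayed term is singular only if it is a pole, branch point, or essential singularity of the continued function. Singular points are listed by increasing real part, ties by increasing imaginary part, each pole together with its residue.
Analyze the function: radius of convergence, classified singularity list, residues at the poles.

Radius of convergence at 0: (1/5)*sqrt(30).
At (5/12) - ((1/60)*sqrt(3695))*i: a pole of order 2; residue ((430425/56796584)*sqrt(3695))*i.
At (5/12) + ((1/60)*sqrt(3695))*i: a pole of order 2; residue -((430425/56796584)*sqrt(3695))*i.

Denominator factor (u**2 - 5*u/6 + 6/5)^2: discriminant -739/180, complex-conjugate roots (5/12) + ((1/60)*sqrt(3695))*i and (5/12) - ((1/60)*sqrt(3695))*i; poles of order 2, moduli (1/5)*sqrt(30) and (1/5)*sqrt(30).
The radius of convergence is the smallest modulus among the singular points: (1/5)*sqrt(30).
The factor u**2 - 5*u/6 + 6/5 splits as (u - a)(u - a') with a = (5/12) - ((1/60)*sqrt(3695))*i, a' = (5/12) + ((1/60)*sqrt(3695))*i. At the order-2 pole a set g(u) = (u - a)^2*f(u) = [29*u/32 + 20/13] / (u - a')^2.
Order-2 pole: residue = g'(a); g'((5/12) - ((1/60)*sqrt(3695))*i) = ((430425/56796584)*sqrt(3695))*i, so the residue is ((430425/56796584)*sqrt(3695))*i.
The factor u**2 - 5*u/6 + 6/5 splits as (u - a)(u - a') with a = (5/12) + ((1/60)*sqrt(3695))*i, a' = (5/12) - ((1/60)*sqrt(3695))*i. At the order-2 pole a set g(u) = (u - a)^2*f(u) = [29*u/32 + 20/13] / (u - a')^2.
Order-2 pole: residue = g'(a); g'((5/12) + ((1/60)*sqrt(3695))*i) = -((430425/56796584)*sqrt(3695))*i, so the residue is -((430425/56796584)*sqrt(3695))*i.
List the singular points by increasing real part (a conjugate pair: the negative imaginary part first).


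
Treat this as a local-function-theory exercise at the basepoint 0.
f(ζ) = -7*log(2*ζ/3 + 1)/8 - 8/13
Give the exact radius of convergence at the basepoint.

The radius of convergence is 3/2.

Branch term (-7/8)*log(1 - ζ/(-3/2)): its argument vanishes at ζ = -3/2, a logarithmic branch point, modulus 3/2.
The radius of convergence is the smallest modulus among the singular points: 3/2.


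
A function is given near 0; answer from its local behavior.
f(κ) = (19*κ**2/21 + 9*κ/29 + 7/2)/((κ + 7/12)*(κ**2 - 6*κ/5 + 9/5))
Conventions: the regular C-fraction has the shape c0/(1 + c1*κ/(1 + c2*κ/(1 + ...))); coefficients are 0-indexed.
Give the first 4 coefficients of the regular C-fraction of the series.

The regular C-fraction coefficients are [10/3, 584/609, 345229/355656, -529983149/4233888456].

Taylor coefficients (expand at 0): a_0 = 10/3, a_1 = -5840/1827, a_2 = 236650/38367, a_3 = -343580/29841.
c0 = a_0 = 10/3. Peel one level at a time: if S = 1 + c*κ/S' with S'(0) = 1, then c is the κ-coefficient of S and S' = c*κ/(S - 1).
S_1 = c0/f = 1 + (584/609)*κ + (-345229/370881)*κ^2 + ...; c1 = 584/609.
S_2 = c1*κ/(S_1 - 1) = 1 + (345229/355656)*κ + (18275281/150405696)*κ^2 + ...; c2 = 345229/355656.
S_3 = c2*κ/(S_2 - 1) = 1 + (-529983149/4233888456)*κ + ...; c3 = -529983149/4233888456.


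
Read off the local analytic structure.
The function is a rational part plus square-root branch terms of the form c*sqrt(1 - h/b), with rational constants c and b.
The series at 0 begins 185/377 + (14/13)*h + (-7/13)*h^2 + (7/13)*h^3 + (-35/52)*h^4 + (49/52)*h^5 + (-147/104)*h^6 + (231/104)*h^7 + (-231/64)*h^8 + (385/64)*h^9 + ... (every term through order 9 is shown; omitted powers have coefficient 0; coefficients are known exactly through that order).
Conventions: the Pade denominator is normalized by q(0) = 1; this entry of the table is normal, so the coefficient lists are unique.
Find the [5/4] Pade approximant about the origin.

Taylor coefficients needed (read off): a_0 = 185/377, a_1 = 14/13, a_2 = -7/13, a_3 = 7/13, a_4 = -35/52, a_5 = 49/52, a_6 = -147/104, a_7 = 231/104, a_8 = -231/64, a_9 = 385/64.
Write the denominator as Q(h) = 1 + q1*h + q2*h^2 + q3*h^3 + q4*h^4. Requiring Q*f - P = O(h^10) with deg P <= 5 kills the coefficients of h^6..h^9 in Q*f:
  h^6: a_6 + q1*a_5 + q2*a_4 + q3*a_3 + q4*a_2 = 0, i.e. -147/104 + (49/52)*q1 + (-35/52)*q2 + (7/13)*q3 + (-7/13)*q4 = 0.
  h^7: a_7 + q1*a_6 + q2*a_5 + q3*a_4 + q4*a_3 = 0, i.e. 231/104 + (-147/104)*q1 + (49/52)*q2 + (-35/52)*q3 + (7/13)*q4 = 0.
  h^8: a_8 + q1*a_7 + q2*a_6 + q3*a_5 + q4*a_4 = 0, i.e. -231/64 + (231/104)*q1 + (-147/104)*q2 + (49/52)*q3 + (-35/52)*q4 = 0.
  h^9: a_9 + q1*a_8 + q2*a_7 + q3*a_6 + q4*a_5 = 0, i.e. 385/64 + (-231/64)*q1 + (231/104)*q2 + (-147/104)*q3 + (49/52)*q4 = 0.
Solving this linear system: q1 = 4, q2 = 21/4, q3 = 5/2, q4 = 5/16.
The numerator is Q*f truncated at degree 5: P0 = a_0 = 185/377; P1 = a_1 + q1*a_0 = 1146/377; P2 = a_2 + q1*a_1 + q2*a_0 = 9569/1508; P3 = a_3 + q1*a_2 + q2*a_1 + q3*a_0 = 1985/377; P4 = a_4 + q1*a_3 + q2*a_2 + q3*a_1 + q4*a_0 = 9045/6032; P5 = a_5 + q1*a_4 + q2*a_3 + q3*a_2 + q4*a_1 = 7/104.

The Pade approximant has numerator coefficients [185/377, 1146/377, 9569/1508, 1985/377, 9045/6032, 7/104]; denominator coefficients [1, 4, 21/4, 5/2, 5/16].


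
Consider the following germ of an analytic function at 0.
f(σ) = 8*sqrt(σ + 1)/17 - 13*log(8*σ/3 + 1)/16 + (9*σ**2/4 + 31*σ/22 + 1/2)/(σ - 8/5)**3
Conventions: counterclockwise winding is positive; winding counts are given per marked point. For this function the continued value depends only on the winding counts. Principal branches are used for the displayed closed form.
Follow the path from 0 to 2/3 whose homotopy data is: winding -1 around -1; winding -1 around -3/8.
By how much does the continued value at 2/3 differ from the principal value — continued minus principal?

The rational part is single-valued and drops out of the difference; each branch term changes only by its own monodromy.
(8/17)*sqrt(1 - σ/(-1)): winding -1 is odd, the square root flips sign, contributing -2*(8/17)*sqrt(1 - (2/3)/(-1)) = -2*(8/17)*sqrt(5/3) = -(16/51)*sqrt(15).
(-13/16)*log(1 - σ/(-3/8)): each positive loop around -3/8 adds 2*pi*i to the log, so winding -1 contributes (-13/16)*(-1)*2*pi*i = (13/8)*pi*i.
Summing the contributions at σ = 2/3 gives (-(16/51)*sqrt(15)) + ((13/8)*pi)*i.

Continued minus principal equals (-(16/51)*sqrt(15)) + ((13/8)*pi)*i.


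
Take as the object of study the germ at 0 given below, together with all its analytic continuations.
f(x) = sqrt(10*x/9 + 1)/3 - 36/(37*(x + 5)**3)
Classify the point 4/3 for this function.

The point is a regular point.

Denominator factors: x + 5 = 19/3 at x = 4/3 — none vanishes.
Branch term sqrt(1 - x/(-9/10)): argument at 4/3 is 67/27, nonzero, so 4/3 is not its branch point (a point on a principal cut is still regular for the continued germ).
So the germ continues analytically to 4/3.


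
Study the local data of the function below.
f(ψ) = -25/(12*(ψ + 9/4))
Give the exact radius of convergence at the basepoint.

The radius of convergence is 9/4.

Denominator factor (ψ + 9/4): pole of order 1 at -9/4, modulus 9/4.
The radius of convergence is the smallest modulus among the singular points: 9/4.


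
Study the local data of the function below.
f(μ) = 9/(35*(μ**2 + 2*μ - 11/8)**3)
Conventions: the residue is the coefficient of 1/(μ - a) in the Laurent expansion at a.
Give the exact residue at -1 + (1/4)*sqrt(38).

The factor μ**2 + 2*μ - 11/8 splits as (μ - a)(μ - a') with a = -1 + (1/4)*sqrt(38), a' = -1 - (1/4)*sqrt(38). At the order-3 pole a set g(μ) = (μ - a)^3*f(μ) = [9/35] / (μ - a')^3.
Order-3 pole: residue = g''(a)/2; g''(-1 + (1/4)*sqrt(38)) = (432/240065)*sqrt(38), so the residue is (216/240065)*sqrt(38).

The residue is (216/240065)*sqrt(38).


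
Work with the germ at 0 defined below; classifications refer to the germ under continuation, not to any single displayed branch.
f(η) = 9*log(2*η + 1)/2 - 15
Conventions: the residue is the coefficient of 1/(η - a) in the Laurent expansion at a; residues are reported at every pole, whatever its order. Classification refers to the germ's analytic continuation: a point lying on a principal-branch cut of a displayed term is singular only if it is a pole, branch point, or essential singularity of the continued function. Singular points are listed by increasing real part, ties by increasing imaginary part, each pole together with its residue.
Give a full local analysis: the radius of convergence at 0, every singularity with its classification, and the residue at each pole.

Branch term (9/2)*log(1 - η/(-1/2)): its argument vanishes at η = -1/2, a logarithmic branch point, modulus 1/2.
The radius of convergence is the smallest modulus among the singular points: 1/2.

Radius of convergence at 0: 1/2.
At -1/2: a logarithmic branch point.


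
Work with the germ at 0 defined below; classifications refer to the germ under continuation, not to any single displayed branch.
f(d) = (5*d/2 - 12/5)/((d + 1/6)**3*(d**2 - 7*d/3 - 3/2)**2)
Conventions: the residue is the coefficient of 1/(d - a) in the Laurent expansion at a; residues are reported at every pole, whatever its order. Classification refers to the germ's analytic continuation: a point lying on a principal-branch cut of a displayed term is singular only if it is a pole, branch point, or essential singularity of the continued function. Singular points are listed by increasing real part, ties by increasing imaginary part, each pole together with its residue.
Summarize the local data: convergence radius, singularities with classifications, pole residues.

Radius of convergence at 0: 1/6.
At 7/6 - (1/6)*sqrt(103): a pole of order 2; residue 321552/10985 + (336311532/116539865)*sqrt(103).
At -1/6: a pole of order 3; residue -643104/10985.
At 7/6 + (1/6)*sqrt(103): a pole of order 2; residue 321552/10985 - (336311532/116539865)*sqrt(103).


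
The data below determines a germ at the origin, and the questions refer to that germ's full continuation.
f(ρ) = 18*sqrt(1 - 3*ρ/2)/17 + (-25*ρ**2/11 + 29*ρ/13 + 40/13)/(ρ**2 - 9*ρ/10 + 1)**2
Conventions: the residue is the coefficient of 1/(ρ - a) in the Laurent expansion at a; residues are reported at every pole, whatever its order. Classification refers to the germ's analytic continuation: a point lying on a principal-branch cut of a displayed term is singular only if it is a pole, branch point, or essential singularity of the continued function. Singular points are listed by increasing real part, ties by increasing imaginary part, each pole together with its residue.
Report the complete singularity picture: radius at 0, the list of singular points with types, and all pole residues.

Denominator factor (ρ**2 - 9*ρ/10 + 1)^2: discriminant -319/100, complex-conjugate roots (9/20) + ((1/20)*sqrt(319))*i and (9/20) - ((1/20)*sqrt(319))*i; poles of order 2, moduli 1 and 1.
Branch term (18/17)*sqrt(1 - ρ/(2/3)): its argument vanishes at ρ = 2/3, a square-root branch point, modulus 2/3.
The radius of convergence is the smallest modulus among the singular points: 2/3.
The branch term is analytic at (9/20) - ((1/20)*sqrt(319))*i and contributes nothing to the residue; only the rational part matters.
The factor ρ**2 - 9*ρ/10 + 1 splits as (ρ - a)(ρ - a') with a = (9/20) - ((1/20)*sqrt(319))*i, a' = (9/20) + ((1/20)*sqrt(319))*i. At the order-2 pole a set g(ρ) = (ρ - a)^2*(rational part) = [-25*ρ**2/11 + 29*ρ/13 + 40/13] / (ρ - a')^2.
Order-2 pole: residue = g'(a); g'((9/20) - ((1/20)*sqrt(319))*i) = ((517100/14551823)*sqrt(319))*i, so the residue is ((517100/14551823)*sqrt(319))*i.
The branch term is analytic at (9/20) + ((1/20)*sqrt(319))*i and contributes nothing to the residue; only the rational part matters.
The factor ρ**2 - 9*ρ/10 + 1 splits as (ρ - a)(ρ - a') with a = (9/20) + ((1/20)*sqrt(319))*i, a' = (9/20) - ((1/20)*sqrt(319))*i. At the order-2 pole a set g(ρ) = (ρ - a)^2*(rational part) = [-25*ρ**2/11 + 29*ρ/13 + 40/13] / (ρ - a')^2.
Order-2 pole: residue = g'(a); g'((9/20) + ((1/20)*sqrt(319))*i) = -((517100/14551823)*sqrt(319))*i, so the residue is -((517100/14551823)*sqrt(319))*i.
List the singular points by increasing real part (a conjugate pair: the negative imaginary part first).

Radius of convergence at 0: 2/3.
At (9/20) - ((1/20)*sqrt(319))*i: a pole of order 2; residue ((517100/14551823)*sqrt(319))*i.
At (9/20) + ((1/20)*sqrt(319))*i: a pole of order 2; residue -((517100/14551823)*sqrt(319))*i.
At 2/3: an algebraic (square-root) branch point.


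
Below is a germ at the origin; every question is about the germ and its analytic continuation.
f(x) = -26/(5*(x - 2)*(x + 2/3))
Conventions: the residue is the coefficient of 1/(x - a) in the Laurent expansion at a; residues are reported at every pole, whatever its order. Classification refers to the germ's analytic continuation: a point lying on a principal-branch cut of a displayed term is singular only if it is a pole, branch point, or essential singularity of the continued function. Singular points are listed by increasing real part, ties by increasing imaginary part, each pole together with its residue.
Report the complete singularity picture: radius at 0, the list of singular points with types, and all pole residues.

Denominator factor (x + 2/3): pole of order 1 at -2/3, modulus 2/3.
Denominator factor (x - 2): pole of order 1 at 2, modulus 2.
The radius of convergence is the smallest modulus among the singular points: 2/3.
At the order-1 pole -2/3 set g(x) = (x - (-2/3))*f(x) = -26/(5*(x - 2)).
Simple pole: residue = g(a) at a = -2/3, which is 39/20.
At the order-1 pole 2 set g(x) = (x - (2))*f(x) = -26/(5*(x + 2/3)).
Simple pole: residue = g(a) at a = 2, which is -39/20.
List the singular points by increasing real part (a conjugate pair: the negative imaginary part first).

Radius of convergence at 0: 2/3.
At -2/3: a pole of order 1; residue 39/20.
At 2: a pole of order 1; residue -39/20.


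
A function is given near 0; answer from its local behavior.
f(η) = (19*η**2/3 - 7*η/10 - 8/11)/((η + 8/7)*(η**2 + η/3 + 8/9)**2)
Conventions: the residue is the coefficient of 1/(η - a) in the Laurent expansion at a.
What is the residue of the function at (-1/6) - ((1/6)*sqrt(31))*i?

The residue is (-22315041/17600000) - ((227958927/16913600000)*sqrt(31))*i.


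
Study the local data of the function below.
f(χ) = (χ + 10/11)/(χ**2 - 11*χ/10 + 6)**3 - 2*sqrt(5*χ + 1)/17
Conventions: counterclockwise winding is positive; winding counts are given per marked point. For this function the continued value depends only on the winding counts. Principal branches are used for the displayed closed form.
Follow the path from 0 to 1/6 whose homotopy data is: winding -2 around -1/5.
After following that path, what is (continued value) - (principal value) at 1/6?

The rational part is single-valued and drops out of the difference; each branch term changes only by its own monodromy.
(-2/17)*sqrt(1 - χ/(-1/5)): winding -2 is even, the square root returns to the same sheet, contribution 0.
Summing the contributions at χ = 1/6 gives 0.

Continued minus principal equals 0.


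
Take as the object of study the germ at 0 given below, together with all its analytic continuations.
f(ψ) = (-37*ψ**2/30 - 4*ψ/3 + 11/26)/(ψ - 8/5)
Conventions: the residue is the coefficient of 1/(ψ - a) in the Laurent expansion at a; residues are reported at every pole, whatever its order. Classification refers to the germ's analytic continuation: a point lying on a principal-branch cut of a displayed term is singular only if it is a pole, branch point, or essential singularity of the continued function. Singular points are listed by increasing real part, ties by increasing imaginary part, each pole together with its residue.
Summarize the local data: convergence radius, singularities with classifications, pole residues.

Radius of convergence at 0: 8/5.
At 8/5: a pole of order 1; residue -47459/9750.

Denominator factor (ψ - 8/5): pole of order 1 at 8/5, modulus 8/5.
The radius of convergence is the smallest modulus among the singular points: 8/5.
At the order-1 pole 8/5 set g(ψ) = (ψ - (8/5))*f(ψ) = -37*ψ**2/30 - 4*ψ/3 + 11/26.
Simple pole: residue = g(a) at a = 8/5, which is -47459/9750.


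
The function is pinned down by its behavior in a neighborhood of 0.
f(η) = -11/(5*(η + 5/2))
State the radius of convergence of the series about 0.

Denominator factor (η + 5/2): pole of order 1 at -5/2, modulus 5/2.
The radius of convergence is the smallest modulus among the singular points: 5/2.

The radius of convergence is 5/2.


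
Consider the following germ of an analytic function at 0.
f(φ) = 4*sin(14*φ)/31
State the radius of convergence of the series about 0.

The radius of convergence is infinite.

The factor -sin(14*φ) is entire and contributes no finite singular point.
The polynomial part has no poles.
No finite singular points: the Taylor series at 0 converges everywhere.


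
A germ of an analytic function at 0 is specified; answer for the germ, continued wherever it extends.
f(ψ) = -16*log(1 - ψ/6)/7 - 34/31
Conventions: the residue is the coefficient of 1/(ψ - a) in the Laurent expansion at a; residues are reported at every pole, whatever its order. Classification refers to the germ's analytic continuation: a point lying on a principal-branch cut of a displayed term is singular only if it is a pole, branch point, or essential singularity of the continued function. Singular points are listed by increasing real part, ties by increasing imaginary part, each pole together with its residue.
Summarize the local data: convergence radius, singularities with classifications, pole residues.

Branch term (-16/7)*log(1 - ψ/(6)): its argument vanishes at ψ = 6, a logarithmic branch point, modulus 6.
The radius of convergence is the smallest modulus among the singular points: 6.

Radius of convergence at 0: 6.
At 6: a logarithmic branch point.


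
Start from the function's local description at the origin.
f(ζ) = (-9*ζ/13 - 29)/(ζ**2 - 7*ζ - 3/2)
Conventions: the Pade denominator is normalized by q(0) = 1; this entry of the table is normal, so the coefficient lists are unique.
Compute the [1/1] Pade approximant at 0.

Taylor coefficients needed (expand at 0): a_0 = 58/3, a_1 = -10502/117, a_2 = 151552/351.
Write the denominator as Q(ζ) = 1 + q1*ζ. Requiring Q*f - P = O(ζ^3) with deg P <= 1 kills the coefficients of ζ^2..ζ^2 in Q*f:
  ζ^2: a_2 + q1*a_1 = 0, i.e. 151552/351 + (-10502/117)*q1 = 0.
Solving this linear system: q1 = 75776/15753.
The numerator is Q*f truncated at degree 1: P0 = a_0 = 58/3; P1 = a_1 + q1*a_0 = 663034/204789.

The Pade approximant has numerator coefficients [58/3, 663034/204789]; denominator coefficients [1, 75776/15753].


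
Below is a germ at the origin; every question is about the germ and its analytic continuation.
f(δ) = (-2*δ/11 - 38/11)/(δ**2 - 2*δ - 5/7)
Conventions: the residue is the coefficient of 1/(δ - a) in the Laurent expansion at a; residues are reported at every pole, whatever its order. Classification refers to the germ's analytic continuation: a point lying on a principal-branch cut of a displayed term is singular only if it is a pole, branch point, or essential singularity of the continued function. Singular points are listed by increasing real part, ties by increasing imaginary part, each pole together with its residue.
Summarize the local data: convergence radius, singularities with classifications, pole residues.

Radius of convergence at 0: -1 + (2/7)*sqrt(21).
At 1 - (2/7)*sqrt(21): a pole of order 1; residue -1/11 + (10/33)*sqrt(21).
At 1 + (2/7)*sqrt(21): a pole of order 1; residue -1/11 - (10/33)*sqrt(21).

Denominator factor (δ**2 - 2*δ - 5/7): discriminant 48/7, real irrational roots 1 + (2/7)*sqrt(21) and 1 - (2/7)*sqrt(21); poles of order 1, moduli 1 + (2/7)*sqrt(21) and -1 + (2/7)*sqrt(21).
The radius of convergence is the smallest modulus among the singular points: -1 + (2/7)*sqrt(21).
The factor δ**2 - 2*δ - 5/7 splits as (δ - a)(δ - a') with a = 1 - (2/7)*sqrt(21), a' = 1 + (2/7)*sqrt(21). At the order-1 pole a set g(δ) = (δ - a)*f(δ) = [-2*δ/11 - 38/11] / (δ - a').
Simple pole: residue = g(a) at a = 1 - (2/7)*sqrt(21), which is -1/11 + (10/33)*sqrt(21).
The factor δ**2 - 2*δ - 5/7 splits as (δ - a)(δ - a') with a = 1 + (2/7)*sqrt(21), a' = 1 - (2/7)*sqrt(21). At the order-1 pole a set g(δ) = (δ - a)*f(δ) = [-2*δ/11 - 38/11] / (δ - a').
Simple pole: residue = g(a) at a = 1 + (2/7)*sqrt(21), which is -1/11 - (10/33)*sqrt(21).
List the singular points by increasing real part (a conjugate pair: the negative imaginary part first).


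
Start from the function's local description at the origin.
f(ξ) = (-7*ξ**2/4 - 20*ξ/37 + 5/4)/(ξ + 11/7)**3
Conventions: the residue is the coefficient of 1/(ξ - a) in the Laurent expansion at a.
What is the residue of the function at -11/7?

The residue is -7/4.

At the order-3 pole -11/7 set g(ξ) = (ξ - (-11/7))^3*f(ξ) = -7*ξ**2/4 - 20*ξ/37 + 5/4.
Order-3 pole: residue = g''(a)/2; g''(-11/7) = -7/2, so the residue is -7/4.


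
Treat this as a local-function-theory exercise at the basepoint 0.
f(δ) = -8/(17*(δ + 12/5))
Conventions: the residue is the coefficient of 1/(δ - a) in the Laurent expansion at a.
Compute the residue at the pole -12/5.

The residue is -8/17.

At the order-1 pole -12/5 set g(δ) = (δ - (-12/5))*f(δ) = -8/17.
Simple pole: residue = g(a) at a = -12/5, which is -8/17.


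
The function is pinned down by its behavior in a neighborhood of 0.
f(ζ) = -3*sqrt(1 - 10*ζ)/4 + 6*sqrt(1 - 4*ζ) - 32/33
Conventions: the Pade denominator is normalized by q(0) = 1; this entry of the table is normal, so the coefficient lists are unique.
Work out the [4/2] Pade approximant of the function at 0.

The Pade approximant has numerator coefficients [565/132, -550639913/12021174, 2402924377/24042348, -5960001/485704, 26713561/1942816]; denominator coefficients [1, -1598107/182139, 2568839/364278].

Taylor coefficients needed (expand at 0): a_0 = 565/132, a_1 = -33/4, a_2 = -21/8, a_3 = 183/8, a_4 = 7455/32, a_5 = 60249/32, a_6 = 952119/64.
Write the denominator as Q(ζ) = 1 + q1*ζ + q2*ζ^2. Requiring Q*f - P = O(ζ^7) with deg P <= 4 kills the coefficients of ζ^5..ζ^6 in Q*f:
  ζ^5: a_5 + q1*a_4 + q2*a_3 = 0, i.e. 60249/32 + (7455/32)*q1 + (183/8)*q2 = 0.
  ζ^6: a_6 + q1*a_5 + q2*a_4 = 0, i.e. 952119/64 + (60249/32)*q1 + (7455/32)*q2 = 0.
Solving this linear system: q1 = -1598107/182139, q2 = 2568839/364278.
The numerator is Q*f truncated at degree 4: P0 = a_0 = 565/132; P1 = a_1 + q1*a_0 = -550639913/12021174; P2 = a_2 + q1*a_1 + q2*a_0 = 2402924377/24042348; P3 = a_3 + q1*a_2 + q2*a_1 = -5960001/485704; P4 = a_4 + q1*a_3 + q2*a_2 = 26713561/1942816.


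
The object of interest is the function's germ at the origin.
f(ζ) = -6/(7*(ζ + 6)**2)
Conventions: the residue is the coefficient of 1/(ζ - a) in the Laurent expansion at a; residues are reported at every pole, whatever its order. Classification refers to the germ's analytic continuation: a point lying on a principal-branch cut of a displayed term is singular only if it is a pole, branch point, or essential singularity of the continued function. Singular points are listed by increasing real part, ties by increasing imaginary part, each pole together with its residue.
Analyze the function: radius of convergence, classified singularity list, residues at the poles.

Radius of convergence at 0: 6.
At -6: a pole of order 2; residue 0.

Denominator factor (ζ + 6)^2: pole of order 2 at -6, modulus 6.
The radius of convergence is the smallest modulus among the singular points: 6.
At the order-2 pole -6 set g(ζ) = (ζ - (-6))^2*f(ζ) = -6/7.
Order-2 pole: residue = g'(a); g'(-6) = 0, so the residue is 0.
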